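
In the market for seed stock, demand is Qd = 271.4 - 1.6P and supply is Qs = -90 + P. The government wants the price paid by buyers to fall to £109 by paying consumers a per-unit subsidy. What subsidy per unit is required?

Required subsidy s = £78 per unit

At a buyer price of 109, quantity demanded is 271.4 − 1.6·109 = 97.
Sellers supply 97 only when they receive Ps with -90 + 1·Ps = 97, i.e. Ps = 187.
s = Ps − Pb = 187 − 109 = 78.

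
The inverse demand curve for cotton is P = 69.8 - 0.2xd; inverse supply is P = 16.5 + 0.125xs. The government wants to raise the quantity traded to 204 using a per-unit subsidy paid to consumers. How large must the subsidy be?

Required subsidy s = 13 per unit

At x = 204, from the demand curve buyers pay Pb = 69.8 − 0.2·204 = 29; from the supply curve sellers need Ps = 16.5 + 0.125·204 = 42.
The subsidy must fill the gap: s = Ps − Pb = 42 − 29 = 13.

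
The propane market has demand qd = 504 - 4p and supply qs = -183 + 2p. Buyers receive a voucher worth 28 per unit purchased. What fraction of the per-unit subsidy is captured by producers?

Pre-subsidy: 504 - 4p = -183 + 2p gives p* = 114.5, q* = 46.
With the rebate, buyers effectively pay pb = ps − 28, where ps is the price sellers receive.
Demand in terms of ps becomes qd = 504 − 4(ps − 28) = 616 - 4ps. Setting this equal to supply: 616 - 4ps = -183 + 2ps, so ps = 799/6.
Buyers pay pb = 799/6 − 28 = 631/6; q' = -183 + 2·(799/6) = 250/3.
Buyers' price falls by p* − pb = 114.5 − 631/6 = 28/3; sellers' price rises by ps − p* = 799/6 − 114.5 = 56/3.
So producers capture (56/3)/28 = 2/3 of each unit of subsidy.

Producer share = 2/3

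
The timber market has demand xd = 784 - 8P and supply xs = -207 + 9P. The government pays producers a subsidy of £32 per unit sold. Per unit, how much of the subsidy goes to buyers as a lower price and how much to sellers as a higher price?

Pre-subsidy: 784 - 8P = -207 + 9P gives P* = 991/17, x* = 5400/17.
With the subsidy, sellers receive Ps = Pb + 32 for each unit, where Pb is the price buyers pay.
Supply in terms of Pb becomes xs = -207 + 9(Pb + 32) = 81 + 9Pb. Setting this equal to demand: 784 - 8Pb = 81 + 9Pb, so Pb = 703/17.
Sellers receive Ps = 703/17 + 32 = 1247/17; x' = 784 − 8·(703/17) = 7704/17.
Buyers' price falls by P* − Pb = 991/17 − 703/17 = 288/17; sellers' price rises by Ps − P* = 1247/17 − 991/17 = 256/17.

Buyers gain 288/17 per unit; sellers gain 256/17 per unit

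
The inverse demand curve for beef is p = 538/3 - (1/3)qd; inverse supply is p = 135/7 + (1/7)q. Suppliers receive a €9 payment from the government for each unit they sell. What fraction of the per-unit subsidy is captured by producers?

Producer share = 0.3

Pre-subsidy: 538/3 - (1/3)q = 135/7 + (1/7)q gives q* = 336.1 and p* = 67.3.
With the subsidy, sellers receive ps = pb + 9 for each unit, where pb is the price buyers pay.
On the curves, pb = 538/3 - (1/3)q and ps = 135/7 + (1/7)q; the wedge ps − pb = 9 gives 135/7 + (1/7)q − (538/3 - (1/3)q) = 9, so q' = 355.
Then pb = 538/3 − (1/3)·355 = 61 and ps = 135/7 + (1/7)·355 = 70.
Buyers' price falls by p* − pb = 67.3 − 61 = 6.3; sellers' price rises by ps − p* = 70 − 67.3 = 2.7.
So producers capture 2.7/9 = 0.3 of each unit of subsidy.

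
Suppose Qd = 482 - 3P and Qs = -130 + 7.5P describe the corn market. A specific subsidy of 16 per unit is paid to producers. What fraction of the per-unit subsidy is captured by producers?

Pre-subsidy: 482 - 3P = -130 + 7.5P gives P* = 408/7, Q* = 2150/7.
With the subsidy, sellers receive Ps = Pb + 16 for each unit, where Pb is the price buyers pay.
Supply in terms of Pb becomes Qs = -130 + 7.5(Pb + 16) = -10 + 7.5Pb. Setting this equal to demand: 482 - 3Pb = -10 + 7.5Pb, so Pb = 328/7.
Sellers receive Ps = 328/7 + 16 = 440/7; Q' = 482 − 3·(328/7) = 2390/7.
Buyers' price falls by P* − Pb = 408/7 − 328/7 = 80/7; sellers' price rises by Ps − P* = 440/7 − 408/7 = 32/7.
So producers capture (32/7)/16 = 2/7 of each unit of subsidy.

Producer share = 2/7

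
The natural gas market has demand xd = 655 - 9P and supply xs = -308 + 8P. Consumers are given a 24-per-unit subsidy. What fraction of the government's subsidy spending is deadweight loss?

Pre-subsidy: 655 - 9P = -308 + 8P gives P* = 963/17, x* = 2468/17.
With the rebate, buyers effectively pay Pb = Ps − 24, where Ps is the price sellers receive.
Demand in terms of Ps becomes xd = 655 − 9(Ps − 24) = 871 - 9Ps. Setting this equal to supply: 871 - 9Ps = -308 + 8Ps, so Ps = 1179/17.
Buyers pay Pb = 1179/17 − 24 = 771/17; x' = -308 + 8·(1179/17) = 4196/17.
ΔCS = ½(2468/17 + 4196/17)(963/17 − 771/17) = 37632/17; ΔPS = ½(2468/17 + 4196/17)(1179/17 − 963/17) = 42336/17.
Government spending = 24 × 4196/17 = 100704/17.
DWL = ½ × 24 × (4196/17 − 2468/17) = 20736/17; fraction = (20736/17) / (100704/17) = 216/1049.

DWL / government spending = 216/1049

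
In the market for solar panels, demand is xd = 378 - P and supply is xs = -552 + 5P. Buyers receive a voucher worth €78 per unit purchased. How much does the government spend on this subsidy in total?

Pre-subsidy: 378 - P = -552 + 5P gives P* = 155, x* = 223.
With the rebate, buyers effectively pay Pb = Ps − 78, where Ps is the price sellers receive.
Demand in terms of Ps becomes xd = 378 − 1(Ps − 78) = 456 - Ps. Setting this equal to supply: 456 - Ps = -552 + 5Ps, so Ps = 168.
Buyers pay Pb = 168 − 78 = 90; x' = -552 + 5·168 = 288.
Government outlay = subsidy × quantity = 78 × 288 = 22464.

Government cost = €22464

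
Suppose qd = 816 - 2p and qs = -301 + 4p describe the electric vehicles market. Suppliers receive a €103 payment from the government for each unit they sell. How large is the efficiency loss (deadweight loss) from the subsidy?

Deadweight loss = 21218/3

Pre-subsidy: 816 - 2p = -301 + 4p gives p* = 1117/6, q* = 1331/3.
With the subsidy, sellers receive ps = pb + 103 for each unit, where pb is the price buyers pay.
Supply in terms of pb becomes qs = -301 + 4(pb + 103) = 111 + 4pb. Setting this equal to demand: 816 - 2pb = 111 + 4pb, so pb = 117.5.
Sellers receive ps = 117.5 + 103 = 220.5; q' = 816 − 2·117.5 = 581.
The subsidy expands output by 581 − 1331/3 = 412/3 past the efficient level; on those units the gap between marginal cost and willingness to pay runs from 0 up to 103.
DWL = ½ × 103 × 412/3 = 21218/3.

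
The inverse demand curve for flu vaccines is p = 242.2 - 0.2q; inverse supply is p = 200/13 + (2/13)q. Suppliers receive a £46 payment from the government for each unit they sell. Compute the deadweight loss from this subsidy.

Deadweight loss = £2990

Pre-subsidy: 242.2 - 0.2q = 200/13 + (2/13)q gives q* = 641 and p* = 114.
With the subsidy, sellers receive ps = pb + 46 for each unit, where pb is the price buyers pay.
On the curves, pb = 242.2 - 0.2q and ps = 200/13 + (2/13)q; the wedge ps − pb = 46 gives 200/13 + (2/13)q − (242.2 - 0.2q) = 46, so q' = 771.
Then pb = 242.2 − 0.2·771 = 88 and ps = 200/13 + (2/13)·771 = 134.
The subsidy expands output by 771 − 641 = 130 past the efficient level; on those units the gap between marginal cost and willingness to pay runs from 0 up to 46.
DWL = ½ × 46 × 130 = 2990.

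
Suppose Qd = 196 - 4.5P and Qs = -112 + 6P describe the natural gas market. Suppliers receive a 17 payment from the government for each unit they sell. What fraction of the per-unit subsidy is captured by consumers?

Pre-subsidy: 196 - 4.5P = -112 + 6P gives P* = 88/3, Q* = 64.
With the subsidy, sellers receive Ps = Pb + 17 for each unit, where Pb is the price buyers pay.
Supply in terms of Pb becomes Qs = -112 + 6(Pb + 17) = -10 + 6Pb. Setting this equal to demand: 196 - 4.5Pb = -10 + 6Pb, so Pb = 412/21.
Sellers receive Ps = 412/21 + 17 = 769/21; Q' = 196 − 4.5·(412/21) = 754/7.
Buyers' price falls by P* − Pb = 88/3 − 412/21 = 68/7; sellers' price rises by Ps − P* = 769/21 − 88/3 = 51/7.
So consumers capture (68/7)/17 = 4/7 of each unit of subsidy.

Consumer share = 4/7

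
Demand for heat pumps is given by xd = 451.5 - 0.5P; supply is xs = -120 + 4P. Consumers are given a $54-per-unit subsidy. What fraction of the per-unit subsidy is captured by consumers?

Pre-subsidy: 451.5 - 0.5P = -120 + 4P gives P* = 127, x* = 388.
With the rebate, buyers effectively pay Pb = Ps − 54, where Ps is the price sellers receive.
Demand in terms of Ps becomes xd = 451.5 − 0.5(Ps − 54) = 478.5 - 0.5Ps. Setting this equal to supply: 478.5 - 0.5Ps = -120 + 4Ps, so Ps = 133.
Buyers pay Pb = 133 − 54 = 79; x' = -120 + 4·133 = 412.
Buyers' price falls by P* − Pb = 127 − 79 = 48; sellers' price rises by Ps − P* = 133 − 127 = 6.
So consumers capture 48/54 = 8/9 of each unit of subsidy.

Consumer share = 8/9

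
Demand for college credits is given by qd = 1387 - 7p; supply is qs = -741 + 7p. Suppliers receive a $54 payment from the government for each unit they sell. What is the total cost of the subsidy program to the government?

Pre-subsidy: 1387 - 7p = -741 + 7p gives p* = 152, q* = 323.
With the subsidy, sellers receive ps = pb + 54 for each unit, where pb is the price buyers pay.
Supply in terms of pb becomes qs = -741 + 7(pb + 54) = -363 + 7pb. Setting this equal to demand: 1387 - 7pb = -363 + 7pb, so pb = 125.
Sellers receive ps = 125 + 54 = 179; q' = 1387 − 7·125 = 512.
Government outlay = subsidy × quantity = 54 × 512 = 27648.

Government cost = $27648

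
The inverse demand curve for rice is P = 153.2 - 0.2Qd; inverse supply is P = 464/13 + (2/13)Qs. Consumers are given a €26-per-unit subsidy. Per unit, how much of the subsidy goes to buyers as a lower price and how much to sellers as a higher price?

Pre-subsidy: 153.2 - 0.2Q = 464/13 + (2/13)Q gives Q* = 7638/23 and P* = 1996/23.
With the rebate, buyers effectively pay Pb = Ps − 26, where Ps is the price sellers receive.
On the curves, Pb = 153.2 - 0.2Q and Ps = 464/13 + (2/13)Q; the wedge Ps − Pb = 26 gives 464/13 + (2/13)Q − (153.2 - 0.2Q) = 26, so Q' = 9328/23.
Then Pb = 153.2 − 0.2·(9328/23) = 1658/23 and Ps = 464/13 + (2/13)·(9328/23) = 2256/23.
Buyers' price falls by P* − Pb = 1996/23 − 1658/23 = 338/23; sellers' price rises by Ps − P* = 2256/23 − 1996/23 = 260/23.

Buyers gain 338/23 per unit; sellers gain 260/23 per unit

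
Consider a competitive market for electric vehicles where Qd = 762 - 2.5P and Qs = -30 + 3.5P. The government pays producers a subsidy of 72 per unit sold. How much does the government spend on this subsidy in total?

Pre-subsidy: 762 - 2.5P = -30 + 3.5P gives P* = 132, Q* = 432.
With the subsidy, sellers receive Ps = Pb + 72 for each unit, where Pb is the price buyers pay.
Supply in terms of Pb becomes Qs = -30 + 3.5(Pb + 72) = 222 + 3.5Pb. Setting this equal to demand: 762 - 2.5Pb = 222 + 3.5Pb, so Pb = 90.
Sellers receive Ps = 90 + 72 = 162; Q' = 762 − 2.5·90 = 537.
Government outlay = subsidy × quantity = 72 × 537 = 38664.

Government cost = 38664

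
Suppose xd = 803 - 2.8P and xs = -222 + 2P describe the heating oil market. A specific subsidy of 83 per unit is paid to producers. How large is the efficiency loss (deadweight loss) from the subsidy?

Deadweight loss = 48223/12

Pre-subsidy: 803 - 2.8P = -222 + 2P gives P* = 5125/24, x* = 2461/12.
With the subsidy, sellers receive Ps = Pb + 83 for each unit, where Pb is the price buyers pay.
Supply in terms of Pb becomes xs = -222 + 2(Pb + 83) = -56 + 2Pb. Setting this equal to demand: 803 - 2.8Pb = -56 + 2Pb, so Pb = 4295/24.
Sellers receive Ps = 4295/24 + 83 = 6287/24; x' = 803 − 2.8·(4295/24) = 3623/12.
The subsidy expands output by 3623/12 − 2461/12 = 581/6 past the efficient level; on those units the gap between marginal cost and willingness to pay runs from 0 up to 83.
DWL = ½ × 83 × 581/6 = 48223/12.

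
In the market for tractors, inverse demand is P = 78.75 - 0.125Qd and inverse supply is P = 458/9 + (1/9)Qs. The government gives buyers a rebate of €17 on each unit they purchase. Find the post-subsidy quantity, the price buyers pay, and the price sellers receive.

Q' = 190; buyers pay €55; sellers receive €72

Pre-subsidy: 78.75 - 0.125Q = 458/9 + (1/9)Q gives Q* = 118 and P* = 64.
With the rebate, buyers effectively pay Pb = Ps − 17, where Ps is the price sellers receive.
On the curves, Pb = 78.75 - 0.125Q and Ps = 458/9 + (1/9)Q; the wedge Ps − Pb = 17 gives 458/9 + (1/9)Q − (78.75 - 0.125Q) = 17, so Q' = 190.
Then Pb = 78.75 − 0.125·190 = 55 and Ps = 458/9 + (1/9)·190 = 72.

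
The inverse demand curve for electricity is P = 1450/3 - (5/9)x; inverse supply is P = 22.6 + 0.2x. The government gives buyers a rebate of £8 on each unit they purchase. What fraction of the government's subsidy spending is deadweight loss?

DWL / government spending = 60/7031

Pre-subsidy: 1450/3 - (5/9)x = 22.6 + 0.2x gives x* = 20733/34 and P* = 4915/34.
With the rebate, buyers effectively pay Pb = Ps − 8, where Ps is the price sellers receive.
On the curves, Pb = 1450/3 - (5/9)x and Ps = 22.6 + 0.2x; the wedge Ps − Pb = 8 gives 22.6 + 0.2x − (1450/3 - (5/9)x) = 8, so x' = 21093/34.
Then Pb = 1450/3 − (5/9)·(21093/34) = 4715/34 and Ps = 22.6 + 0.2·(21093/34) = 4987/34.
ΔCS = ½(20733/34 + 21093/34)(4915/34 − 4715/34) = 1045650/289; ΔPS = ½(20733/34 + 21093/34)(4987/34 − 4915/34) = 376434/289.
Government spending = 8 × 21093/34 = 84372/17.
DWL = ½ × 8 × (21093/34 − 20733/34) = 720/17; fraction = (720/17) / (84372/17) = 60/7031.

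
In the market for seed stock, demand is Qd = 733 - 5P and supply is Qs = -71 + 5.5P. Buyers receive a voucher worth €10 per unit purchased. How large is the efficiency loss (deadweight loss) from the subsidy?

Pre-subsidy: 733 - 5P = -71 + 5.5P gives P* = 536/7, Q* = 2451/7.
With the rebate, buyers effectively pay Pb = Ps − 10, where Ps is the price sellers receive.
Demand in terms of Ps becomes Qd = 733 − 5(Ps − 10) = 783 - 5Ps. Setting this equal to supply: 783 - 5Ps = -71 + 5.5Ps, so Ps = 244/3.
Buyers pay Pb = 244/3 − 10 = 214/3; Q' = -71 + 5.5·(244/3) = 1129/3.
The subsidy expands output by 1129/3 − 2451/7 = 550/21 past the efficient level; on those units the gap between marginal cost and willingness to pay runs from 0 up to 10.
DWL = ½ × 10 × 550/21 = 2750/21.

Deadweight loss = 2750/21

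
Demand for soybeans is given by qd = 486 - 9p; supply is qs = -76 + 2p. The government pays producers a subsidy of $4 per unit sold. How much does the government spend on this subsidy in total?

Government cost = 1440/11

Pre-subsidy: 486 - 9p = -76 + 2p gives p* = 562/11, q* = 288/11.
With the subsidy, sellers receive ps = pb + 4 for each unit, where pb is the price buyers pay.
Supply in terms of pb becomes qs = -76 + 2(pb + 4) = -68 + 2pb. Setting this equal to demand: 486 - 9pb = -68 + 2pb, so pb = 554/11.
Sellers receive ps = 554/11 + 4 = 598/11; q' = 486 − 9·(554/11) = 360/11.
Government outlay = subsidy × quantity = 4 × 360/11 = 1440/11.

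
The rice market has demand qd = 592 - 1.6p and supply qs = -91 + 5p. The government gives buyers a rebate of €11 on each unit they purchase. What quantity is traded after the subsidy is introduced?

q' = 14512/33

Pre-subsidy: 592 - 1.6p = -91 + 5p gives p* = 3415/33, q* = 14072/33.
With the rebate, buyers effectively pay pb = ps − 11, where ps is the price sellers receive.
Demand in terms of ps becomes qd = 592 − 1.6(ps − 11) = 609.6 - 1.6ps. Setting this equal to supply: 609.6 - 1.6ps = -91 + 5ps, so ps = 3503/33.
Buyers pay pb = 3503/33 − 11 = 3140/33; q' = -91 + 5·(3503/33) = 14512/33.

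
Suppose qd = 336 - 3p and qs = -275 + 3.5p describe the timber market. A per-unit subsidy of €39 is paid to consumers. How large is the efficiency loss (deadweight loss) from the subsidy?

Deadweight loss = €1228.5

Pre-subsidy: 336 - 3p = -275 + 3.5p gives p* = 94, q* = 54.
With the rebate, buyers effectively pay pb = ps − 39, where ps is the price sellers receive.
Demand in terms of ps becomes qd = 336 − 3(ps − 39) = 453 - 3ps. Setting this equal to supply: 453 - 3ps = -275 + 3.5ps, so ps = 112.
Buyers pay pb = 112 − 39 = 73; q' = -275 + 3.5·112 = 117.
The subsidy expands output by 117 − 54 = 63 past the efficient level; on those units the gap between marginal cost and willingness to pay runs from 0 up to 39.
DWL = ½ × 39 × 63 = 1228.5.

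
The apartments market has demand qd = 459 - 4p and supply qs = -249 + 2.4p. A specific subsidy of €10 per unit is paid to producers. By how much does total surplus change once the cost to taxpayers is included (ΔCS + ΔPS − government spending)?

Pre-subsidy: 459 - 4p = -249 + 2.4p gives p* = 110.625, q* = 16.5.
With the subsidy, sellers receive ps = pb + 10 for each unit, where pb is the price buyers pay.
Supply in terms of pb becomes qs = -249 + 2.4(pb + 10) = -225 + 2.4pb. Setting this equal to demand: 459 - 4pb = -225 + 2.4pb, so pb = 106.875.
Sellers receive ps = 106.875 + 10 = 116.875; q' = 459 − 4·106.875 = 31.5.
ΔCS = ½(16.5 + 31.5)(110.625 − 106.875) = 90; ΔPS = ½(16.5 + 31.5)(116.875 − 110.625) = 150.
Government spending = 10 × 31.5 = 315.
Net change = 90 + 150 − 315 = -75. The loss equals the DWL triangle ½·10·15.

Net change in total surplus = -€75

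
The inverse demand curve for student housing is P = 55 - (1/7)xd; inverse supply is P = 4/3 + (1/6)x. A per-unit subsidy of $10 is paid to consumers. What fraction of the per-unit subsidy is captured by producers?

Pre-subsidy: 55 - (1/7)x = 4/3 + (1/6)x gives x* = 2254/13 and P* = 393/13.
With the rebate, buyers effectively pay Pb = Ps − 10, where Ps is the price sellers receive.
On the curves, Pb = 55 - (1/7)x and Ps = 4/3 + (1/6)x; the wedge Ps − Pb = 10 gives 4/3 + (1/6)x − (55 - (1/7)x) = 10, so x' = 2674/13.
Then Pb = 55 − (1/7)·(2674/13) = 333/13 and Ps = 4/3 + (1/6)·(2674/13) = 463/13.
Buyers' price falls by P* − Pb = 393/13 − 333/13 = 60/13; sellers' price rises by Ps − P* = 463/13 − 393/13 = 70/13.
So producers capture (70/13)/10 = 7/13 of each unit of subsidy.

Producer share = 7/13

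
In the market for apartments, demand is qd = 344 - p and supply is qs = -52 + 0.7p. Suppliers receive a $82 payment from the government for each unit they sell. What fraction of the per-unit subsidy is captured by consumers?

Pre-subsidy: 344 - p = -52 + 0.7p gives p* = 3960/17, q* = 1888/17.
With the subsidy, sellers receive ps = pb + 82 for each unit, where pb is the price buyers pay.
Supply in terms of pb becomes qs = -52 + 0.7(pb + 82) = 5.4 + 0.7pb. Setting this equal to demand: 344 - pb = 5.4 + 0.7pb, so pb = 3386/17.
Sellers receive ps = 3386/17 + 82 = 4780/17; q' = 344 − 1·(3386/17) = 2462/17.
Buyers' price falls by p* − pb = 3960/17 − 3386/17 = 574/17; sellers' price rises by ps − p* = 4780/17 − 3960/17 = 820/17.
So consumers capture (574/17)/82 = 7/17 of each unit of subsidy.

Consumer share = 7/17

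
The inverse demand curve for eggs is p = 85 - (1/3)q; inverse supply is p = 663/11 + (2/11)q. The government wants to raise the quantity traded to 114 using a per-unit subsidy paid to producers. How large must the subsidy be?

Required subsidy s = 34 per unit

At q = 114, from the demand curve buyers pay pb = 85 − (1/3)·114 = 47; from the supply curve sellers need ps = 663/11 + (2/11)·114 = 81.
The subsidy must fill the gap: s = ps − pb = 81 − 47 = 34.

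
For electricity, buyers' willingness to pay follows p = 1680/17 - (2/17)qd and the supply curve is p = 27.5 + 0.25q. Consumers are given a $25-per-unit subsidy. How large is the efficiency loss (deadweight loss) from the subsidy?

Deadweight loss = $850

Pre-subsidy: 1680/17 - (2/17)q = 27.5 + 0.25q gives q* = 194 and p* = 76.
With the rebate, buyers effectively pay pb = ps − 25, where ps is the price sellers receive.
On the curves, pb = 1680/17 - (2/17)q and ps = 27.5 + 0.25q; the wedge ps − pb = 25 gives 27.5 + 0.25q − (1680/17 - (2/17)q) = 25, so q' = 262.
Then pb = 1680/17 − (2/17)·262 = 68 and ps = 27.5 + 0.25·262 = 93.
The subsidy expands output by 262 − 194 = 68 past the efficient level; on those units the gap between marginal cost and willingness to pay runs from 0 up to 25.
DWL = ½ × 25 × 68 = 850.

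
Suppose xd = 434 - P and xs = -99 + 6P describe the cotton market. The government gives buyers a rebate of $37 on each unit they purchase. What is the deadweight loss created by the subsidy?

Deadweight loss = 4107/7

Pre-subsidy: 434 - P = -99 + 6P gives P* = 533/7, x* = 2505/7.
With the rebate, buyers effectively pay Pb = Ps − 37, where Ps is the price sellers receive.
Demand in terms of Ps becomes xd = 434 − 1(Ps − 37) = 471 - Ps. Setting this equal to supply: 471 - Ps = -99 + 6Ps, so Ps = 570/7.
Buyers pay Pb = 570/7 − 37 = 311/7; x' = -99 + 6·(570/7) = 2727/7.
The subsidy expands output by 2727/7 − 2505/7 = 222/7 past the efficient level; on those units the gap between marginal cost and willingness to pay runs from 0 up to 37.
DWL = ½ × 37 × 222/7 = 4107/7.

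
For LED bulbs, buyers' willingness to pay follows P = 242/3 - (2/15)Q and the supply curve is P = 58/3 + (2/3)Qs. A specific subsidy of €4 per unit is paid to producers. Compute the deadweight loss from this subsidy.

Pre-subsidy: 242/3 - (2/15)Q = 58/3 + (2/3)Q gives Q* = 230/3 and P* = 634/9.
With the subsidy, sellers receive Ps = Pb + 4 for each unit, where Pb is the price buyers pay.
On the curves, Pb = 242/3 - (2/15)Q and Ps = 58/3 + (2/3)Q; the wedge Ps − Pb = 4 gives 58/3 + (2/3)Q − (242/3 - (2/15)Q) = 4, so Q' = 245/3.
Then Pb = 242/3 − (2/15)·(245/3) = 628/9 and Ps = 58/3 + (2/3)·(245/3) = 664/9.
The subsidy expands output by 245/3 − 230/3 = 5 past the efficient level; on those units the gap between marginal cost and willingness to pay runs from 0 up to 4.
DWL = ½ × 4 × 5 = 10.

Deadweight loss = €10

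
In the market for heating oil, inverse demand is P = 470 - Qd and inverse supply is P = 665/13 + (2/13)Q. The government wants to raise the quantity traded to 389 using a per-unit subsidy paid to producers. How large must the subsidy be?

Required subsidy s = 30 per unit

At Q = 389, from the demand curve buyers pay Pb = 470 − 1·389 = 81; from the supply curve sellers need Ps = 665/13 + (2/13)·389 = 111.
The subsidy must fill the gap: s = Ps − Pb = 111 − 81 = 30.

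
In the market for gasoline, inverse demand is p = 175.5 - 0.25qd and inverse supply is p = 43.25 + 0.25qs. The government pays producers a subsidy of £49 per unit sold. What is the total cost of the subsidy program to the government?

Government cost = £17762.5

Pre-subsidy: 175.5 - 0.25q = 43.25 + 0.25q gives q* = 264.5 and p* = 109.375.
With the subsidy, sellers receive ps = pb + 49 for each unit, where pb is the price buyers pay.
On the curves, pb = 175.5 - 0.25q and ps = 43.25 + 0.25q; the wedge ps − pb = 49 gives 43.25 + 0.25q − (175.5 - 0.25q) = 49, so q' = 362.5.
Then pb = 175.5 − 0.25·362.5 = 84.875 and ps = 43.25 + 0.25·362.5 = 133.875.
Government outlay = subsidy × quantity = 49 × 362.5 = 17762.5.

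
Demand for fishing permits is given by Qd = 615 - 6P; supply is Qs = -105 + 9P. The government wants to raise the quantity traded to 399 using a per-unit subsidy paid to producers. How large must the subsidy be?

At Q = 399, invert demand for the buyer price: Pb = (615 − 399)/6 = 36; invert supply for the seller price: Ps = (399 − (-105))/9 = 56.
The subsidy must fill the gap: s = Ps − Pb = 56 − 36 = 20.

Required subsidy s = 20 per unit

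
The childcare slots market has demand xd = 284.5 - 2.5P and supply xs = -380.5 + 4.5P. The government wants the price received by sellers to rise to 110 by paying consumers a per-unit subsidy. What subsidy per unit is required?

At a seller price of 110, quantity supplied is -380.5 + 4.5·110 = 114.5.
Buyers absorb 114.5 only when they pay Pb with 284.5 − 2.5·Pb = 114.5, i.e. Pb = 68.
s = Ps − Pb = 110 − 68 = 42.

Required subsidy s = 42 per unit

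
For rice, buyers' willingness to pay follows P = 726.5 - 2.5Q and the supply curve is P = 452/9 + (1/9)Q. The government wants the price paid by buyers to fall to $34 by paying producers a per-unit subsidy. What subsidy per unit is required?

Required subsidy s = $47 per unit

At a buyer price of 34, quantity demanded is 290.6 − 0.4·34 = 277.
Sellers supply 277 only when they receive Ps = 452/9 + (1/9)·277 = 81.
s = Ps − Pb = 81 − 34 = 47.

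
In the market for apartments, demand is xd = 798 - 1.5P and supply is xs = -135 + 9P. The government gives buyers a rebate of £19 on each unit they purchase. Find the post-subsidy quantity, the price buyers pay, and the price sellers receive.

Pre-subsidy: 798 - 1.5P = -135 + 9P gives P* = 622/7, x* = 4653/7.
With the rebate, buyers effectively pay Pb = Ps − 19, where Ps is the price sellers receive.
Demand in terms of Ps becomes xd = 798 − 1.5(Ps − 19) = 826.5 - 1.5Ps. Setting this equal to supply: 826.5 - 1.5Ps = -135 + 9Ps, so Ps = 641/7.
Buyers pay Pb = 641/7 − 19 = 508/7; x' = -135 + 9·(641/7) = 4824/7.

x' = 4824/7; buyers pay 508/7; sellers receive 641/7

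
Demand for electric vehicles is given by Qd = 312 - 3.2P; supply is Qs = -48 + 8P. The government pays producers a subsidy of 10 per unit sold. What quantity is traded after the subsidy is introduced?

Pre-subsidy: 312 - 3.2P = -48 + 8P gives P* = 225/7, Q* = 1464/7.
With the subsidy, sellers receive Ps = Pb + 10 for each unit, where Pb is the price buyers pay.
Supply in terms of Pb becomes Qs = -48 + 8(Pb + 10) = 32 + 8Pb. Setting this equal to demand: 312 - 3.2Pb = 32 + 8Pb, so Pb = 25.
Sellers receive Ps = 25 + 10 = 35; Q' = 312 − 3.2·25 = 232.

Q' = 232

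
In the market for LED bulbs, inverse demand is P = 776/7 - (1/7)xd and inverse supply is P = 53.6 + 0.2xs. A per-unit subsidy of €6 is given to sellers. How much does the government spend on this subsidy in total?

Government cost = €1107

Pre-subsidy: 776/7 - (1/7)x = 53.6 + 0.2x gives x* = 167 and P* = 87.
With the subsidy, sellers receive Ps = Pb + 6 for each unit, where Pb is the price buyers pay.
On the curves, Pb = 776/7 - (1/7)x and Ps = 53.6 + 0.2x; the wedge Ps − Pb = 6 gives 53.6 + 0.2x − (776/7 - (1/7)x) = 6, so x' = 184.5.
Then Pb = 776/7 − (1/7)·184.5 = 84.5 and Ps = 53.6 + 0.2·184.5 = 90.5.
Government outlay = subsidy × quantity = 6 × 184.5 = 1107.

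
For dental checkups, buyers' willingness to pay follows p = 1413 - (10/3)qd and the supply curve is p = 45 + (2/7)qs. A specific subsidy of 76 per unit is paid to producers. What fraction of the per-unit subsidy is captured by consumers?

Consumer share = 35/38

Pre-subsidy: 1413 - (10/3)q = 45 + (2/7)q gives q* = 378 and p* = 153.
With the subsidy, sellers receive ps = pb + 76 for each unit, where pb is the price buyers pay.
On the curves, pb = 1413 - (10/3)q and ps = 45 + (2/7)q; the wedge ps − pb = 76 gives 45 + (2/7)q − (1413 - (10/3)q) = 76, so q' = 399.
Then pb = 1413 − (10/3)·399 = 83 and ps = 45 + (2/7)·399 = 159.
Buyers' price falls by p* − pb = 153 − 83 = 70; sellers' price rises by ps − p* = 159 − 153 = 6.
So consumers capture 70/76 = 35/38 of each unit of subsidy.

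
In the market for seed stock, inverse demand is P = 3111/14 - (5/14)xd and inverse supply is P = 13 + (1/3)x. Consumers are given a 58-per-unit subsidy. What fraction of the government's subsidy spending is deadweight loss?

Pre-subsidy: 3111/14 - (5/14)x = 13 + (1/3)x gives x* = 303 and P* = 114.
With the rebate, buyers effectively pay Pb = Ps − 58, where Ps is the price sellers receive.
On the curves, Pb = 3111/14 - (5/14)x and Ps = 13 + (1/3)x; the wedge Ps − Pb = 58 gives 13 + (1/3)x − (3111/14 - (5/14)x) = 58, so x' = 387.
Then Pb = 3111/14 − (5/14)·387 = 84 and Ps = 13 + (1/3)·387 = 142.
ΔCS = ½(303 + 387)(114 − 84) = 10350; ΔPS = ½(303 + 387)(142 − 114) = 9660.
Government spending = 58 × 387 = 22446.
DWL = ½ × 58 × (387 − 303) = 2436; fraction = 2436 / 22446 = 14/129.

DWL / government spending = 14/129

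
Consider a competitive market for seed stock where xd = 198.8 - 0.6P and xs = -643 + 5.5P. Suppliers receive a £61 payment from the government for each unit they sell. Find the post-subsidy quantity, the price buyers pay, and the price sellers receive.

x' = 149; buyers pay £83; sellers receive £144

Pre-subsidy: 198.8 - 0.6P = -643 + 5.5P gives P* = 138, x* = 116.
With the subsidy, sellers receive Ps = Pb + 61 for each unit, where Pb is the price buyers pay.
Supply in terms of Pb becomes xs = -643 + 5.5(Pb + 61) = -307.5 + 5.5Pb. Setting this equal to demand: 198.8 - 0.6Pb = -307.5 + 5.5Pb, so Pb = 83.
Sellers receive Ps = 83 + 61 = 144; x' = 198.8 − 0.6·83 = 149.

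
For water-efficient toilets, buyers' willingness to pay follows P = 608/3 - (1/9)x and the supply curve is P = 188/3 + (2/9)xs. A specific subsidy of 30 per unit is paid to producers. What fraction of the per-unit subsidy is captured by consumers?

Consumer share = 1/3

Pre-subsidy: 608/3 - (1/9)x = 188/3 + (2/9)x gives x* = 420 and P* = 156.
With the subsidy, sellers receive Ps = Pb + 30 for each unit, where Pb is the price buyers pay.
On the curves, Pb = 608/3 - (1/9)x and Ps = 188/3 + (2/9)x; the wedge Ps − Pb = 30 gives 188/3 + (2/9)x − (608/3 - (1/9)x) = 30, so x' = 510.
Then Pb = 608/3 − (1/9)·510 = 146 and Ps = 188/3 + (2/9)·510 = 176.
Buyers' price falls by P* − Pb = 156 − 146 = 10; sellers' price rises by Ps − P* = 176 − 156 = 20.
So consumers capture 10/30 = 1/3 of each unit of subsidy.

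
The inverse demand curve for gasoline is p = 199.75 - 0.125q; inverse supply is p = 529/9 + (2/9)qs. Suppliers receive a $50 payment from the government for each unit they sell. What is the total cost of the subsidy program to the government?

Pre-subsidy: 199.75 - 0.125q = 529/9 + (2/9)q gives q* = 406 and p* = 149.
With the subsidy, sellers receive ps = pb + 50 for each unit, where pb is the price buyers pay.
On the curves, pb = 199.75 - 0.125q and ps = 529/9 + (2/9)q; the wedge ps − pb = 50 gives 529/9 + (2/9)q − (199.75 - 0.125q) = 50, so q' = 550.
Then pb = 199.75 − 0.125·550 = 131 and ps = 529/9 + (2/9)·550 = 181.
Government outlay = subsidy × quantity = 50 × 550 = 27500.

Government cost = $27500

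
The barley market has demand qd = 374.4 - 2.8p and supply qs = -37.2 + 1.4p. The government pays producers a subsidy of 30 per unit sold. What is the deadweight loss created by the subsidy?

Pre-subsidy: 374.4 - 2.8p = -37.2 + 1.4p gives p* = 98, q* = 100.
With the subsidy, sellers receive ps = pb + 30 for each unit, where pb is the price buyers pay.
Supply in terms of pb becomes qs = -37.2 + 1.4(pb + 30) = 4.8 + 1.4pb. Setting this equal to demand: 374.4 - 2.8pb = 4.8 + 1.4pb, so pb = 88.
Sellers receive ps = 88 + 30 = 118; q' = 374.4 − 2.8·88 = 128.
The subsidy expands output by 128 − 100 = 28 past the efficient level; on those units the gap between marginal cost and willingness to pay runs from 0 up to 30.
DWL = ½ × 30 × 28 = 420.

Deadweight loss = 420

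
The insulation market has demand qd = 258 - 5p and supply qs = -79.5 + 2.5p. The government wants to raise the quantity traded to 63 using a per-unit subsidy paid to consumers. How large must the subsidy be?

Required subsidy s = 18 per unit

At q = 63, invert demand for the buyer price: pb = (258 − 63)/5 = 39; invert supply for the seller price: ps = (63 − (-79.5))/2.5 = 57.
The subsidy must fill the gap: s = ps − pb = 57 − 39 = 18.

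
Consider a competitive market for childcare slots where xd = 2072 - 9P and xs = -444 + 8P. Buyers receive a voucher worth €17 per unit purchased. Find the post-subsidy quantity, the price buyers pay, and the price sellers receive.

x' = 812; buyers pay €140; sellers receive €157

Pre-subsidy: 2072 - 9P = -444 + 8P gives P* = 148, x* = 740.
With the rebate, buyers effectively pay Pb = Ps − 17, where Ps is the price sellers receive.
Demand in terms of Ps becomes xd = 2072 − 9(Ps − 17) = 2225 - 9Ps. Setting this equal to supply: 2225 - 9Ps = -444 + 8Ps, so Ps = 157.
Buyers pay Pb = 157 − 17 = 140; x' = -444 + 8·157 = 812.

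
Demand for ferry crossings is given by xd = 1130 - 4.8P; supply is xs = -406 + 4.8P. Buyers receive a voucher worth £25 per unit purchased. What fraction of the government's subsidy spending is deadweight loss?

DWL / government spending = 15/211

Pre-subsidy: 1130 - 4.8P = -406 + 4.8P gives P* = 160, x* = 362.
With the rebate, buyers effectively pay Pb = Ps − 25, where Ps is the price sellers receive.
Demand in terms of Ps becomes xd = 1130 − 4.8(Ps − 25) = 1250 - 4.8Ps. Setting this equal to supply: 1250 - 4.8Ps = -406 + 4.8Ps, so Ps = 172.5.
Buyers pay Pb = 172.5 − 25 = 147.5; x' = -406 + 4.8·172.5 = 422.
ΔCS = ½(362 + 422)(160 − 147.5) = 4900; ΔPS = ½(362 + 422)(172.5 − 160) = 4900.
Government spending = 25 × 422 = 10550.
DWL = ½ × 25 × (422 − 362) = 750; fraction = 750 / 10550 = 15/211.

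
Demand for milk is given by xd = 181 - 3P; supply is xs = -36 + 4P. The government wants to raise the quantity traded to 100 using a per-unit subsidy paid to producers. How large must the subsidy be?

At x = 100, invert demand for the buyer price: Pb = (181 − 100)/3 = 27; invert supply for the seller price: Ps = (100 − (-36))/4 = 34.
The subsidy must fill the gap: s = Ps − Pb = 34 − 27 = 7.

Required subsidy s = 7 per unit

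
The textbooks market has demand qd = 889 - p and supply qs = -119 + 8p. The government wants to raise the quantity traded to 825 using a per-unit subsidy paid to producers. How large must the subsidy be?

At q = 825, invert demand for the buyer price: pb = (889 − 825)/1 = 64; invert supply for the seller price: ps = (825 − (-119))/8 = 118.
The subsidy must fill the gap: s = ps − pb = 118 − 64 = 54.

Required subsidy s = 54 per unit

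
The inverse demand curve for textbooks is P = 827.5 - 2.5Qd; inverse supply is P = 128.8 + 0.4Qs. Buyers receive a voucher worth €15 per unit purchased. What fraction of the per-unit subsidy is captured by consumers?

Pre-subsidy: 827.5 - 2.5Q = 128.8 + 0.4Q gives Q* = 6987/29 and P* = 6530/29.
With the rebate, buyers effectively pay Pb = Ps − 15, where Ps is the price sellers receive.
On the curves, Pb = 827.5 - 2.5Q and Ps = 128.8 + 0.4Q; the wedge Ps − Pb = 15 gives 128.8 + 0.4Q − (827.5 - 2.5Q) = 15, so Q' = 7137/29.
Then Pb = 827.5 − 2.5·(7137/29) = 6155/29 and Ps = 128.8 + 0.4·(7137/29) = 6590/29.
Buyers' price falls by P* − Pb = 6530/29 − 6155/29 = 375/29; sellers' price rises by Ps − P* = 6590/29 − 6530/29 = 60/29.
So consumers capture (375/29)/15 = 25/29 of each unit of subsidy.

Consumer share = 25/29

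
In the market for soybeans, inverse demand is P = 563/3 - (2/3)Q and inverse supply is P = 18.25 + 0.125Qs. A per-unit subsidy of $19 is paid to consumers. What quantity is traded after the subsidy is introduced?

Pre-subsidy: 563/3 - (2/3)Q = 18.25 + 0.125Q gives Q* = 214 and P* = 45.
With the rebate, buyers effectively pay Pb = Ps − 19, where Ps is the price sellers receive.
On the curves, Pb = 563/3 - (2/3)Q and Ps = 18.25 + 0.125Q; the wedge Ps − Pb = 19 gives 18.25 + 0.125Q − (563/3 - (2/3)Q) = 19, so Q' = 238.
Then Pb = 563/3 − (2/3)·238 = 29 and Ps = 18.25 + 0.125·238 = 48.

Q' = 238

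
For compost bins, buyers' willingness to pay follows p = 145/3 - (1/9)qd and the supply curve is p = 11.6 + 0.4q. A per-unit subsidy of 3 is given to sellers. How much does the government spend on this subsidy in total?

Government cost = 5364/23

Pre-subsidy: 145/3 - (1/9)q = 11.6 + 0.4q gives q* = 1653/23 and p* = 928/23.
With the subsidy, sellers receive ps = pb + 3 for each unit, where pb is the price buyers pay.
On the curves, pb = 145/3 - (1/9)q and ps = 11.6 + 0.4q; the wedge ps − pb = 3 gives 11.6 + 0.4q − (145/3 - (1/9)q) = 3, so q' = 1788/23.
Then pb = 145/3 − (1/9)·(1788/23) = 913/23 and ps = 11.6 + 0.4·(1788/23) = 982/23.
Government outlay = subsidy × quantity = 3 × 1788/23 = 5364/23.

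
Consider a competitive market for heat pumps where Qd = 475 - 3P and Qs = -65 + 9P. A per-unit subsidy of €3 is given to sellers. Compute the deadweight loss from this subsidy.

Pre-subsidy: 475 - 3P = -65 + 9P gives P* = 45, Q* = 340.
With the subsidy, sellers receive Ps = Pb + 3 for each unit, where Pb is the price buyers pay.
Supply in terms of Pb becomes Qs = -65 + 9(Pb + 3) = -38 + 9Pb. Setting this equal to demand: 475 - 3Pb = -38 + 9Pb, so Pb = 42.75.
Sellers receive Ps = 42.75 + 3 = 45.75; Q' = 475 − 3·42.75 = 346.75.
The subsidy expands output by 346.75 − 340 = 6.75 past the efficient level; on those units the gap between marginal cost and willingness to pay runs from 0 up to 3.
DWL = ½ × 3 × 6.75 = 10.125.

Deadweight loss = €10.125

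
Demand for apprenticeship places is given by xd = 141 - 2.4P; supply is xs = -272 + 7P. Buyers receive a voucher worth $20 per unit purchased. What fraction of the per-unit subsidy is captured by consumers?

Consumer share = 35/47

Pre-subsidy: 141 - 2.4P = -272 + 7P gives P* = 2065/47, x* = 1671/47.
With the rebate, buyers effectively pay Pb = Ps − 20, where Ps is the price sellers receive.
Demand in terms of Ps becomes xd = 141 − 2.4(Ps − 20) = 189 - 2.4Ps. Setting this equal to supply: 189 - 2.4Ps = -272 + 7Ps, so Ps = 2305/47.
Buyers pay Pb = 2305/47 − 20 = 1365/47; x' = -272 + 7·(2305/47) = 3351/47.
Buyers' price falls by P* − Pb = 2065/47 − 1365/47 = 700/47; sellers' price rises by Ps − P* = 2305/47 − 2065/47 = 240/47.
So consumers capture (700/47)/20 = 35/47 of each unit of subsidy.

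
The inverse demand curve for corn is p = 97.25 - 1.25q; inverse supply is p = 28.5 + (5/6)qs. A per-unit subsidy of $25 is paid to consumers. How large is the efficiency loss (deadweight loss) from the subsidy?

Pre-subsidy: 97.25 - 1.25q = 28.5 + (5/6)q gives q* = 33 and p* = 56.
With the rebate, buyers effectively pay pb = ps − 25, where ps is the price sellers receive.
On the curves, pb = 97.25 - 1.25q and ps = 28.5 + (5/6)q; the wedge ps − pb = 25 gives 28.5 + (5/6)q − (97.25 - 1.25q) = 25, so q' = 45.
Then pb = 97.25 − 1.25·45 = 41 and ps = 28.5 + (5/6)·45 = 66.
The subsidy expands output by 45 − 33 = 12 past the efficient level; on those units the gap between marginal cost and willingness to pay runs from 0 up to 25.
DWL = ½ × 25 × 12 = 150.

Deadweight loss = $150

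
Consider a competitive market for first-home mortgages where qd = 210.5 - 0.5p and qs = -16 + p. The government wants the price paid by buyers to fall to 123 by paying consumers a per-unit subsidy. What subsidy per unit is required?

Required subsidy s = 42 per unit

At a buyer price of 123, quantity demanded is 210.5 − 0.5·123 = 149.
Sellers supply 149 only when they receive ps with -16 + 1·ps = 149, i.e. ps = 165.
s = ps − pb = 165 − 123 = 42.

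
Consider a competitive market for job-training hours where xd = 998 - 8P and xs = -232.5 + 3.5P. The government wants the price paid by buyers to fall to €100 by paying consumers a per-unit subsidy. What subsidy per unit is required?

Required subsidy s = €23 per unit

At a buyer price of 100, quantity demanded is 998 − 8·100 = 198.
Sellers supply 198 only when they receive Ps with -232.5 + 3.5·Ps = 198, i.e. Ps = 123.
s = Ps − Pb = 123 − 100 = 23.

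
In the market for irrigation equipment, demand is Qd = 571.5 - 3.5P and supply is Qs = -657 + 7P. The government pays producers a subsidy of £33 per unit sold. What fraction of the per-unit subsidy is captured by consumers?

Consumer share = 2/3

Pre-subsidy: 571.5 - 3.5P = -657 + 7P gives P* = 117, Q* = 162.
With the subsidy, sellers receive Ps = Pb + 33 for each unit, where Pb is the price buyers pay.
Supply in terms of Pb becomes Qs = -657 + 7(Pb + 33) = -426 + 7Pb. Setting this equal to demand: 571.5 - 3.5Pb = -426 + 7Pb, so Pb = 95.
Sellers receive Ps = 95 + 33 = 128; Q' = 571.5 − 3.5·95 = 239.
Buyers' price falls by P* − Pb = 117 − 95 = 22; sellers' price rises by Ps − P* = 128 − 117 = 11.
So consumers capture 22/33 = 2/3 of each unit of subsidy.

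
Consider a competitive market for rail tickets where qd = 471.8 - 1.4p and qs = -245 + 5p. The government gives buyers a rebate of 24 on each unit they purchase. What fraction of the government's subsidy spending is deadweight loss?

DWL / government spending = 1/26

Pre-subsidy: 471.8 - 1.4p = -245 + 5p gives p* = 112, q* = 315.
With the rebate, buyers effectively pay pb = ps − 24, where ps is the price sellers receive.
Demand in terms of ps becomes qd = 471.8 − 1.4(ps − 24) = 505.4 - 1.4ps. Setting this equal to supply: 505.4 - 1.4ps = -245 + 5ps, so ps = 117.25.
Buyers pay pb = 117.25 − 24 = 93.25; q' = -245 + 5·117.25 = 341.25.
ΔCS = ½(315 + 341.25)(112 − 93.25) = 6152.34375; ΔPS = ½(315 + 341.25)(117.25 − 112) = 1722.65625.
Government spending = 24 × 341.25 = 8190.
DWL = ½ × 24 × (341.25 − 315) = 315; fraction = 315 / 8190 = 1/26.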